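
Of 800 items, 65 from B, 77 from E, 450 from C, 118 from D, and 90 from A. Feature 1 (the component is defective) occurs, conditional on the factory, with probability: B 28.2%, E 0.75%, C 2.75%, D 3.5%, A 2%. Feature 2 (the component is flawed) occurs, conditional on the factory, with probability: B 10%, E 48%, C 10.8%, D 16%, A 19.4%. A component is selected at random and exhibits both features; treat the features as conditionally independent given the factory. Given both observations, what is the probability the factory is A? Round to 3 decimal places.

0.078

By Bayes' rule, posterior ∝ prior × likelihood:
  B: 0.08125 × 0.282 × 0.1 = 0.00229125
  E: 0.09625 × 0.0075 × 0.48 = 0.0003465
  C: 0.5625 × 0.0275 × 0.108 = 0.001670625
  D: 0.1475 × 0.035 × 0.16 = 0.000826
  A: 0.1125 × 0.02 × 0.194 = 0.0004365
Total = 0.005570875.
P(A | evidence) = 0.0004365 / 0.005570875 ≈ 0.078.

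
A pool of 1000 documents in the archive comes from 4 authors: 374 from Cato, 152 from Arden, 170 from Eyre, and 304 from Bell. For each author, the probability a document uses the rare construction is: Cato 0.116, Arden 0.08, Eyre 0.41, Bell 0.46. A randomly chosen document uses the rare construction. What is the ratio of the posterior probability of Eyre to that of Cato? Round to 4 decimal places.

By Bayes' rule, posterior ∝ prior × likelihood:
  Cato: 0.374 × 0.116 = 0.043384
  Arden: 0.152 × 0.08 = 0.01216
  Eyre: 0.17 × 0.41 = 0.0697
  Bell: 0.304 × 0.46 = 0.13984
Normalizing constant = 0.265084.
The ratio is 0.0697 / 0.043384 (the normalizer cancels) = 1.6066.

1.6066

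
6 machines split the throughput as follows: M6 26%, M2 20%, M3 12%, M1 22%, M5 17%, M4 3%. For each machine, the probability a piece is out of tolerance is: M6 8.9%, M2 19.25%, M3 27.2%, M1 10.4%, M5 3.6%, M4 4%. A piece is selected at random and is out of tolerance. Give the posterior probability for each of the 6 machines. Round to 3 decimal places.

Unnormalized posteriors (prior × likelihood):
  M6: 0.26 × 0.089 = 0.02314
  M2: 0.2 × 0.1925 = 0.0385
  M3: 0.12 × 0.272 = 0.03264
  M1: 0.22 × 0.104 = 0.02288
  M5: 0.17 × 0.036 = 0.00612
  M4: 0.03 × 0.04 = 0.0012
Sum = 0.12448.
P(M6 | oversize) = 0.02314/0.12448 ≈ 0.186
P(M2 | oversize) = 0.0385/0.12448 ≈ 0.309
P(M3 | oversize) = 0.03264/0.12448 ≈ 0.262
P(M1 | oversize) = 0.02288/0.12448 ≈ 0.184
P(M5 | oversize) = 0.00612/0.12448 ≈ 0.049
P(M4 | oversize) = 0.0012/0.12448 ≈ 0.010
(Check: 0.186+0.309+0.262+0.184+0.049+0.010 = 1.000.)

M6 0.186, M2 0.309, M3 0.262, M1 0.184, M5 0.049, M4 0.010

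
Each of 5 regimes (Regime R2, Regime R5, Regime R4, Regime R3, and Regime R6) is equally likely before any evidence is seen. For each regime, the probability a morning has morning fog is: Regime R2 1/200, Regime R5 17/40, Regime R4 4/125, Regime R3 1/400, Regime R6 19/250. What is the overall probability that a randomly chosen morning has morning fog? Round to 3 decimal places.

0.108

Since the prior is uniform, the posterior is proportional to the likelihood:
  Regime R2: 0.005
  Regime R5: 0.425
  Regime R4: 0.032
  Regime R3: 0.0025
  Regime R6: 0.076
P(fog) = (1/5) × (0.005 + 0.425 + 0.032 + 0.0025 + 0.076) = 0.5405/5 ≈ 0.108.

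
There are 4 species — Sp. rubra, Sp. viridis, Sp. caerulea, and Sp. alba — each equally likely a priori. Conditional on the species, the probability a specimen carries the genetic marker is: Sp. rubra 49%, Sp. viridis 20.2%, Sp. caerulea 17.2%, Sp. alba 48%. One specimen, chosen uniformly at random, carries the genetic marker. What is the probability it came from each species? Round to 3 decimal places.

Sp. rubra 0.365, Sp. viridis 0.150, Sp. caerulea 0.128, Sp. alba 0.357

With a uniform prior (1/4 each), posterior ∝ likelihood:
  Sp. rubra: 0.49
  Sp. viridis: 0.202
  Sp. caerulea: 0.172
  Sp. alba: 0.48
Sum = 1.344.
P(Sp. rubra | marker) = 0.49/1.344 ≈ 0.365
P(Sp. viridis | marker) = 0.202/1.344 ≈ 0.150
P(Sp. caerulea | marker) = 0.172/1.344 ≈ 0.128
P(Sp. alba | marker) = 0.48/1.344 ≈ 0.357
(Check: 0.365+0.150+0.128+0.357 = 1.000.)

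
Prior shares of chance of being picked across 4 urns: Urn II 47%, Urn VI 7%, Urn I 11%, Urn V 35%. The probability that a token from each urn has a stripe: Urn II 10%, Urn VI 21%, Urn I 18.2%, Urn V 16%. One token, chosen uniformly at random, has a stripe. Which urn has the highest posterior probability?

Unnormalized posteriors (prior × likelihood):
  Urn II: 0.47 × 0.1 = 0.047
  Urn VI: 0.07 × 0.21 = 0.0147
  Urn I: 0.11 × 0.182 = 0.02002
  Urn V: 0.35 × 0.16 = 0.056
Normalizing constant = 0.13772.
Largest term belongs to Urn V, so Urn V is most probable.

Urn V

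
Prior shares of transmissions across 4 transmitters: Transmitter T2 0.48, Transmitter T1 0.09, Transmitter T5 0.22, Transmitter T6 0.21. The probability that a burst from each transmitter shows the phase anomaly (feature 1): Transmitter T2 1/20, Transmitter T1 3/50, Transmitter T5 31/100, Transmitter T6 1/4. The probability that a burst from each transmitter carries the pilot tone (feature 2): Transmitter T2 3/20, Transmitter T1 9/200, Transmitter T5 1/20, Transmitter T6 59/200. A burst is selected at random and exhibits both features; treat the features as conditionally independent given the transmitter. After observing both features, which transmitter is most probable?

Unnormalized posteriors (prior × likelihood):
  Transmitter T2: 0.48 × 0.05 × 0.15 = 0.0036
  Transmitter T1: 0.09 × 0.06 × 0.045 = 0.000243
  Transmitter T5: 0.22 × 0.31 × 0.05 = 0.00341
  Transmitter T6: 0.21 × 0.25 × 0.295 = 0.0154875
Normalizing constant = 0.0227405.
Largest term belongs to Transmitter T6, so Transmitter T6 is most probable.

Transmitter T6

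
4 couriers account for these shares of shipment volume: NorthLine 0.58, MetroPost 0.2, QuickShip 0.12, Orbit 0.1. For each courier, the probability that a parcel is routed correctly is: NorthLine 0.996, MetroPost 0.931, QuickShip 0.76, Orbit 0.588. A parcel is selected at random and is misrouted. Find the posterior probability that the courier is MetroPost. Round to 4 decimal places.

Taking complements, P(misrouted | each) = NorthLine 0.004, MetroPost 0.069, QuickShip 0.24, Orbit 0.412.
Unnormalized posteriors (prior × likelihood):
  NorthLine: 0.58 × 0.004 = 0.00232
  MetroPost: 0.2 × 0.069 = 0.0138
  QuickShip: 0.12 × 0.24 = 0.0288
  Orbit: 0.1 × 0.412 = 0.0412
Sum = 0.08612.
P(MetroPost | evidence) = 0.0138 / 0.08612 ≈ 0.1602.

0.1602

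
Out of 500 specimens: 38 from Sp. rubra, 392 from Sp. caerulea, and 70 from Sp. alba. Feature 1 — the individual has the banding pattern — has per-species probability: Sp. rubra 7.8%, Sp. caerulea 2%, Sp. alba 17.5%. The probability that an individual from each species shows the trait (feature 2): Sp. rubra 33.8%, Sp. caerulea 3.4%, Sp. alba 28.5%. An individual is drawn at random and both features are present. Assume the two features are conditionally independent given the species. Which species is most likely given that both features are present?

Sp. alba

Unnormalized posteriors (prior × likelihood):
  Sp. rubra: 0.076 × 0.078 × 0.338 = 0.002003664
  Sp. caerulea: 0.784 × 0.02 × 0.034 = 0.00053312
  Sp. alba: 0.14 × 0.175 × 0.285 = 0.0069825
Normalizing constant = 0.009519284.
Largest term belongs to Sp. alba, so Sp. alba is most probable.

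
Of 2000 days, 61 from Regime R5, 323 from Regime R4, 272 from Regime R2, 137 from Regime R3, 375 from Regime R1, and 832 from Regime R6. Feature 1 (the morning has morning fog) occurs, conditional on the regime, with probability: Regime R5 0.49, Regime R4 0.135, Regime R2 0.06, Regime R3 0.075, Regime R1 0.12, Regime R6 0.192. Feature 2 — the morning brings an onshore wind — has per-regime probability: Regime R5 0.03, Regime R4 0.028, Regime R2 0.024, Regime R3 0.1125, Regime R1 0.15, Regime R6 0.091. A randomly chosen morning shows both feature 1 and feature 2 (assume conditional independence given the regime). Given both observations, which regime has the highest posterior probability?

Prior × likelihood for each hypothesis:
  Regime R5: 0.0305 × 0.49 × 0.03 = 0.00044835
  Regime R4: 0.1615 × 0.135 × 0.028 = 0.00061047
  Regime R2: 0.136 × 0.06 × 0.024 = 0.00019584
  Regime R3: 0.0685 × 0.075 × 0.1125 = 0.00057796875
  Regime R1: 0.1875 × 0.12 × 0.15 = 0.003375
  Regime R6: 0.416 × 0.192 × 0.091 = 0.007268352
Total = 0.01247598075.
Largest term belongs to Regime R6, so Regime R6 is most probable.

Regime R6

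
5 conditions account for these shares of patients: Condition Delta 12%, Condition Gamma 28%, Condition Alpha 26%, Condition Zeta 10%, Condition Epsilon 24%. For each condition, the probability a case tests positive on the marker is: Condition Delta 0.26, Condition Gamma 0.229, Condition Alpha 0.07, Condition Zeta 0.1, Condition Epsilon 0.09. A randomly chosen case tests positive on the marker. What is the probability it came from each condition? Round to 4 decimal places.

Condition Delta 0.2150, Condition Gamma 0.4418, Condition Alpha 0.1254, Condition Zeta 0.0689, Condition Epsilon 0.1488

Unnormalized posteriors (prior × likelihood):
  Condition Delta: 0.12 × 0.26 = 0.0312
  Condition Gamma: 0.28 × 0.229 = 0.06412
  Condition Alpha: 0.26 × 0.07 = 0.0182
  Condition Zeta: 0.1 × 0.1 = 0.01
  Condition Epsilon: 0.24 × 0.09 = 0.0216
Normalizing constant = 0.14512.
P(Condition Delta | marker-positive) = 0.0312/0.14512 ≈ 0.2150
P(Condition Gamma | marker-positive) = 0.06412/0.14512 ≈ 0.4418
P(Condition Alpha | marker-positive) = 0.0182/0.14512 ≈ 0.1254
P(Condition Zeta | marker-positive) = 0.01/0.14512 ≈ 0.0689
P(Condition Epsilon | marker-positive) = 0.0216/0.14512 ≈ 0.1488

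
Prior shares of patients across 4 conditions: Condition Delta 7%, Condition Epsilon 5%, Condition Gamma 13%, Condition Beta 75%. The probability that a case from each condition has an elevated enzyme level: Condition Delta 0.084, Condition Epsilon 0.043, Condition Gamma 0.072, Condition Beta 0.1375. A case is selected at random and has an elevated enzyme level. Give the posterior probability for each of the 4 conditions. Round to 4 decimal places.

Condition Delta 0.0488, Condition Epsilon 0.0178, Condition Gamma 0.0777, Condition Beta 0.8557

Compute prior × likelihood for every hypothesis:
  Condition Delta: 0.07 × 0.084 = 0.00588
  Condition Epsilon: 0.05 × 0.043 = 0.00215
  Condition Gamma: 0.13 × 0.072 = 0.00936
  Condition Beta: 0.75 × 0.1375 = 0.103125
Total = 0.120515.
P(Condition Delta | elevated) = 0.00588/0.120515 ≈ 0.0488
P(Condition Epsilon | elevated) = 0.00215/0.120515 ≈ 0.0178
P(Condition Gamma | elevated) = 0.00936/0.120515 ≈ 0.0777
P(Condition Beta | elevated) = 0.103125/0.120515 ≈ 0.8557
(Check: 0.0488+0.0178+0.0777+0.8557 = 1.0000.)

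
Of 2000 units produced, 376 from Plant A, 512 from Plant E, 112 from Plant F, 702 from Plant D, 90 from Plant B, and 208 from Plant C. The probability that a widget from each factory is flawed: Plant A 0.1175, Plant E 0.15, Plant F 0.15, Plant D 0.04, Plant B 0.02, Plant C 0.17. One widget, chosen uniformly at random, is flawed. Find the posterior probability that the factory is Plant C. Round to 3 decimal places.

0.174

Prior × likelihood for each hypothesis:
  Plant A: 0.188 × 0.1175 = 0.02209
  Plant E: 0.256 × 0.15 = 0.0384
  Plant F: 0.056 × 0.15 = 0.0084
  Plant D: 0.351 × 0.04 = 0.01404
  Plant B: 0.045 × 0.02 = 0.0009
  Plant C: 0.104 × 0.17 = 0.01768
Sum = 0.10151.
P(Plant C | evidence) = 0.01768 / 0.10151 ≈ 0.174.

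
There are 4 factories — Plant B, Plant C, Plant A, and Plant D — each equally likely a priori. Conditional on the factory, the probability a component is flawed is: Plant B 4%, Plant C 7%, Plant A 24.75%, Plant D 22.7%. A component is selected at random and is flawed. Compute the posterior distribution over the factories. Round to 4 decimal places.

Since the prior is uniform, the posterior is proportional to the likelihood:
  Plant B: 0.04
  Plant C: 0.07
  Plant A: 0.2475
  Plant D: 0.227
Normalizing constant = 0.5845.
P(Plant B | flawed) = 0.04/0.5845 ≈ 0.0684
P(Plant C | flawed) = 0.07/0.5845 ≈ 0.1198
P(Plant A | flawed) = 0.2475/0.5845 ≈ 0.4234
P(Plant D | flawed) = 0.227/0.5845 ≈ 0.3884
(Check: 0.0684+0.1198+0.4234+0.3884 = 1.0000.)

Plant B 0.0684, Plant C 0.1198, Plant A 0.4234, Plant D 0.3884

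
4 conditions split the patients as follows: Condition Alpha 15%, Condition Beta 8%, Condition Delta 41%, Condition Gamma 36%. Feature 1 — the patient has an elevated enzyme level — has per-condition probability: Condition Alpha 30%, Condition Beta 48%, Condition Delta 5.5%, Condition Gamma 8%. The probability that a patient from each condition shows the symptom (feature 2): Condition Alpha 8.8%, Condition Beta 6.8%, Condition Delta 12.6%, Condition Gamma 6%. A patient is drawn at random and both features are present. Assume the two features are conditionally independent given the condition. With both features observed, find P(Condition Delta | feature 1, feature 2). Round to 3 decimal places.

0.255

Compute prior × likelihood for every hypothesis:
  Condition Alpha: 0.15 × 0.3 × 0.088 = 0.00396
  Condition Beta: 0.08 × 0.48 × 0.068 = 0.0026112
  Condition Delta: 0.41 × 0.055 × 0.126 = 0.0028413
  Condition Gamma: 0.36 × 0.08 × 0.06 = 0.001728
Total = 0.0111405.
P(Condition Delta | evidence) = 0.0028413 / 0.0111405 ≈ 0.255.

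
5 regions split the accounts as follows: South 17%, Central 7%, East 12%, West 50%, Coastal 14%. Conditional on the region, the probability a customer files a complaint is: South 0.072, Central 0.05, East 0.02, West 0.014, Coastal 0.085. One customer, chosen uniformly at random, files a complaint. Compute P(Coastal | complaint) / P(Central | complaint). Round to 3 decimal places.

By Bayes' rule, posterior ∝ prior × likelihood:
  South: 0.17 × 0.072 = 0.01224
  Central: 0.07 × 0.05 = 0.0035
  East: 0.12 × 0.02 = 0.0024
  West: 0.5 × 0.014 = 0.007
  Coastal: 0.14 × 0.085 = 0.0119
Normalizing constant = 0.03704.
The ratio is 0.0119 / 0.0035 (the normalizer cancels) = 3.400.

3.400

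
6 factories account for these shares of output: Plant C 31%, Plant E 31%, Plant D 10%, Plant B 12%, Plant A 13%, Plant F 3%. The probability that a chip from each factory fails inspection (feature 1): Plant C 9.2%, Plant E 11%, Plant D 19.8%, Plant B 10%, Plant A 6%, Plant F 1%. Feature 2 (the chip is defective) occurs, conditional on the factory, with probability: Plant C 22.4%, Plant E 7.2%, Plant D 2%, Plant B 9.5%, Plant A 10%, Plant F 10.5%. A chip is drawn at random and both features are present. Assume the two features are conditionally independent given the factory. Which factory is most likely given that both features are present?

Compute prior × likelihood for every hypothesis:
  Plant C: 0.31 × 0.092 × 0.224 = 0.00638848
  Plant E: 0.31 × 0.11 × 0.072 = 0.0024552
  Plant D: 0.1 × 0.198 × 0.02 = 0.000396
  Plant B: 0.12 × 0.1 × 0.095 = 0.00114
  Plant A: 0.13 × 0.06 × 0.1 = 0.00078
  Plant F: 0.03 × 0.01 × 0.105 = 0.0000315
Total = 0.01119118.
Largest term belongs to Plant C, so Plant C is most probable.

Plant C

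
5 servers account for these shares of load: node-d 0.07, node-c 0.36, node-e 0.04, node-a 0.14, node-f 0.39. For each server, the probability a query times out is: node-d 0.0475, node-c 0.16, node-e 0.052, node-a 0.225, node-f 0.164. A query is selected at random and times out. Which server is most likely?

node-f

Compute prior × likelihood for every hypothesis:
  node-d: 0.07 × 0.0475 = 0.003325
  node-c: 0.36 × 0.16 = 0.0576
  node-e: 0.04 × 0.052 = 0.00208
  node-a: 0.14 × 0.225 = 0.0315
  node-f: 0.39 × 0.164 = 0.06396
Sum = 0.158465.
Largest term belongs to node-f, so node-f is most probable.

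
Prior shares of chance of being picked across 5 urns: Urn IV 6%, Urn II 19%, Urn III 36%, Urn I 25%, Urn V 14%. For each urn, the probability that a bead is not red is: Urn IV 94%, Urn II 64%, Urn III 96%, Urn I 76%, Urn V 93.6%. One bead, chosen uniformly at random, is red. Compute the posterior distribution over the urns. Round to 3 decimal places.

Urn IV 0.023, Urn II 0.440, Urn III 0.093, Urn I 0.386, Urn V 0.058

Taking complements, P(red | each) = Urn IV 0.06, Urn II 0.36, Urn III 0.04, Urn I 0.24, Urn V 0.064.
Compute prior × likelihood for every hypothesis:
  Urn IV: 0.06 × 0.06 = 0.0036
  Urn II: 0.19 × 0.36 = 0.0684
  Urn III: 0.36 × 0.04 = 0.0144
  Urn I: 0.25 × 0.24 = 0.06
  Urn V: 0.14 × 0.064 = 0.00896
Sum = 0.15536.
P(Urn IV | red) = 0.0036/0.15536 ≈ 0.023
P(Urn II | red) = 0.0684/0.15536 ≈ 0.440
P(Urn III | red) = 0.0144/0.15536 ≈ 0.093
P(Urn I | red) = 0.06/0.15536 ≈ 0.386
P(Urn V | red) = 0.00896/0.15536 ≈ 0.058
(Check: 0.023+0.440+0.093+0.386+0.058 = 1.000.)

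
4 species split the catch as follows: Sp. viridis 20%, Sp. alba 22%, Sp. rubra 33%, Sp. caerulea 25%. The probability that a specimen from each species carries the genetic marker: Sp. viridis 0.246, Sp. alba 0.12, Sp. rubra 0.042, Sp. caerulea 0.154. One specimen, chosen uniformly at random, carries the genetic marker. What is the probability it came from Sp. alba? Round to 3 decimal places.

By Bayes' rule, posterior ∝ prior × likelihood:
  Sp. viridis: 0.2 × 0.246 = 0.0492
  Sp. alba: 0.22 × 0.12 = 0.0264
  Sp. rubra: 0.33 × 0.042 = 0.01386
  Sp. caerulea: 0.25 × 0.154 = 0.0385
Total = 0.12796.
P(Sp. alba | evidence) = 0.0264 / 0.12796 ≈ 0.206.

0.206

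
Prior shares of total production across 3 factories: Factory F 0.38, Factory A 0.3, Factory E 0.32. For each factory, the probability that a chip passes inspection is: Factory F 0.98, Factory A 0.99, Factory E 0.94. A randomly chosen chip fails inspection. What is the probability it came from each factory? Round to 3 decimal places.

Factory F 0.255, Factory A 0.101, Factory E 0.644

Taking complements, P(nonconforming | each) = Factory F 0.02, Factory A 0.01, Factory E 0.06.
By Bayes' rule, posterior ∝ prior × likelihood:
  Factory F: 0.38 × 0.02 = 0.0076
  Factory A: 0.3 × 0.01 = 0.003
  Factory E: 0.32 × 0.06 = 0.0192
Normalizing constant = 0.0298.
P(Factory F | nonconforming) = 0.0076/0.0298 ≈ 0.255
P(Factory A | nonconforming) = 0.003/0.0298 ≈ 0.101
P(Factory E | nonconforming) = 0.0192/0.0298 ≈ 0.644
(Check: 0.255+0.101+0.644 = 1.000.)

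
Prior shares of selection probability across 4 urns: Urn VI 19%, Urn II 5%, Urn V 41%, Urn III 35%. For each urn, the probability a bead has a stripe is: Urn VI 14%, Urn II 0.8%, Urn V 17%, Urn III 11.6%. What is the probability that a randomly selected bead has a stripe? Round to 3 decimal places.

0.137

Compute prior × likelihood for every hypothesis:
  Urn VI: 0.19 × 0.14 = 0.0266
  Urn II: 0.05 × 0.008 = 0.0004
  Urn V: 0.41 × 0.17 = 0.0697
  Urn III: 0.35 × 0.116 = 0.0406
P(striped) = 0.0266 + 0.0004 + 0.0697 + 0.0406 = 0.1373 → 0.137.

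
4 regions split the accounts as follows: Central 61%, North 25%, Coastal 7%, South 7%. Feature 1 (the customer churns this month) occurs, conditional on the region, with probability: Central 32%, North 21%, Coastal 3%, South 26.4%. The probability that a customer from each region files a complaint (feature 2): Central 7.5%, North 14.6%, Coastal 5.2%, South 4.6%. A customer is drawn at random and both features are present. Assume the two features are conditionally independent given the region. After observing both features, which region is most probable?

Compute prior × likelihood for every hypothesis:
  Central: 0.61 × 0.32 × 0.075 = 0.01464
  North: 0.25 × 0.21 × 0.146 = 0.007665
  Coastal: 0.07 × 0.03 × 0.052 = 0.0001092
  South: 0.07 × 0.264 × 0.046 = 0.00085008
Normalizing constant = 0.02326428.
Largest term belongs to Central, so Central is most probable.

Central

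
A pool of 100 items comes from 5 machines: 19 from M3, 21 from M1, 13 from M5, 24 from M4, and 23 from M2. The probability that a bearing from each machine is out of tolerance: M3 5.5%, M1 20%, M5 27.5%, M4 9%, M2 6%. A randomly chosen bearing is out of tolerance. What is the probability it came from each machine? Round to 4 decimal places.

M3 0.0845, M1 0.3398, M5 0.2892, M4 0.1748, M2 0.1117

Prior × likelihood for each hypothesis:
  M3: 0.19 × 0.055 = 0.01045
  M1: 0.21 × 0.2 = 0.042
  M5: 0.13 × 0.275 = 0.03575
  M4: 0.24 × 0.09 = 0.0216
  M2: 0.23 × 0.06 = 0.0138
Normalizing constant = 0.1236.
P(M3 | oversize) = 0.01045/0.1236 ≈ 0.0845
P(M1 | oversize) = 0.042/0.1236 ≈ 0.3398
P(M5 | oversize) = 0.03575/0.1236 ≈ 0.2892
P(M4 | oversize) = 0.0216/0.1236 ≈ 0.1748
P(M2 | oversize) = 0.0138/0.1236 ≈ 0.1117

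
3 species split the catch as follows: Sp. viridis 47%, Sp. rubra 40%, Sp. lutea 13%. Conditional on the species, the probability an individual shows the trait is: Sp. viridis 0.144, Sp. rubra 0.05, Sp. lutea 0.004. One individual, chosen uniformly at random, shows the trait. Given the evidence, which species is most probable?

Compute prior × likelihood for every hypothesis:
  Sp. viridis: 0.47 × 0.144 = 0.06768
  Sp. rubra: 0.4 × 0.05 = 0.02
  Sp. lutea: 0.13 × 0.004 = 0.00052
Normalizing constant = 0.0882.
Largest term belongs to Sp. viridis, so Sp. viridis is most probable.

Sp. viridis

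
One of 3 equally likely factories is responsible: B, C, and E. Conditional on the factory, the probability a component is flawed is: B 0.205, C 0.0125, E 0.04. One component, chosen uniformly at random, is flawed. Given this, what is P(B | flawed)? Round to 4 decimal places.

0.7961

With a uniform prior (1/3 each), posterior ∝ likelihood:
  B: 0.205
  C: 0.0125
  E: 0.04
Normalizing constant = 0.2575.
P(B | evidence) = 0.205 / 0.2575 ≈ 0.7961.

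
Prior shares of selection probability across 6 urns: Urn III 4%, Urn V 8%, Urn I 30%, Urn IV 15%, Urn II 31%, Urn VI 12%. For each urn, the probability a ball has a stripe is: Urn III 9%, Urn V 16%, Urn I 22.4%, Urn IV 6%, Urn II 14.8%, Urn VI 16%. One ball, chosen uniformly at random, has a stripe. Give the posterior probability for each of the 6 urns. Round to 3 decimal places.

Prior × likelihood for each hypothesis:
  Urn III: 0.04 × 0.09 = 0.0036
  Urn V: 0.08 × 0.16 = 0.0128
  Urn I: 0.3 × 0.224 = 0.0672
  Urn IV: 0.15 × 0.06 = 0.009
  Urn II: 0.31 × 0.148 = 0.04588
  Urn VI: 0.12 × 0.16 = 0.0192
Sum = 0.15768.
P(Urn III | striped) = 0.0036/0.15768 ≈ 0.023
P(Urn V | striped) = 0.0128/0.15768 ≈ 0.081
P(Urn I | striped) = 0.0672/0.15768 ≈ 0.426
P(Urn IV | striped) = 0.009/0.15768 ≈ 0.057
P(Urn II | striped) = 0.04588/0.15768 ≈ 0.291
P(Urn VI | striped) = 0.0192/0.15768 ≈ 0.122

Urn III 0.023, Urn V 0.081, Urn I 0.426, Urn IV 0.057, Urn II 0.291, Urn VI 0.122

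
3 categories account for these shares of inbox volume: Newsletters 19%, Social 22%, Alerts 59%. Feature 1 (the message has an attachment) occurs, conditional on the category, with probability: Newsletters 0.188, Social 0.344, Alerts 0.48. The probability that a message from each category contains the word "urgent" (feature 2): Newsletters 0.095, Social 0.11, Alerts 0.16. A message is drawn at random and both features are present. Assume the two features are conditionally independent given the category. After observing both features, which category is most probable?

Unnormalized posteriors (prior × likelihood):
  Newsletters: 0.19 × 0.188 × 0.095 = 0.0033934
  Social: 0.22 × 0.344 × 0.11 = 0.0083248
  Alerts: 0.59 × 0.48 × 0.16 = 0.045312
Sum = 0.0570302.
Largest term belongs to Alerts, so Alerts is most probable.

Alerts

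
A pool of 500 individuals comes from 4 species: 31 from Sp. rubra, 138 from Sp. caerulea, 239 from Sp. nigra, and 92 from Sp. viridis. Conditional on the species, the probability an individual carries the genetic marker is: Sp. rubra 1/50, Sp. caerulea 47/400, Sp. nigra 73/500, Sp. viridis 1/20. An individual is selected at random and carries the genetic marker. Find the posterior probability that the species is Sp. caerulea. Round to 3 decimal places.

0.288

By Bayes' rule, posterior ∝ prior × likelihood:
  Sp. rubra: 0.062 × 0.02 = 0.00124
  Sp. caerulea: 0.276 × 0.1175 = 0.03243
  Sp. nigra: 0.478 × 0.146 = 0.069788
  Sp. viridis: 0.184 × 0.05 = 0.0092
Normalizing constant = 0.112658.
P(Sp. caerulea | evidence) = 0.03243 / 0.112658 ≈ 0.288.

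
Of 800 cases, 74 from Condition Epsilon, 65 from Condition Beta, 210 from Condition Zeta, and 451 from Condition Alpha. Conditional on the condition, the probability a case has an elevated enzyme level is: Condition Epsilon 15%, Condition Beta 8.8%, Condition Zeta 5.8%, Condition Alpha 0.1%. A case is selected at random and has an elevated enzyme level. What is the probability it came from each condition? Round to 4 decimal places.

Prior × likelihood for each hypothesis:
  Condition Epsilon: 0.0925 × 0.15 = 0.013875
  Condition Beta: 0.08125 × 0.088 = 0.00715
  Condition Zeta: 0.2625 × 0.058 = 0.015225
  Condition Alpha: 0.56375 × 0.001 = 0.00056375
Total = 0.03681375.
P(Condition Epsilon | elevated) = 0.013875/0.03681375 ≈ 0.3769
P(Condition Beta | elevated) = 0.00715/0.03681375 ≈ 0.1942
P(Condition Zeta | elevated) = 0.015225/0.03681375 ≈ 0.4136
P(Condition Alpha | elevated) = 0.00056375/0.03681375 ≈ 0.0153

Condition Epsilon 0.3769, Condition Beta 0.1942, Condition Zeta 0.4136, Condition Alpha 0.0153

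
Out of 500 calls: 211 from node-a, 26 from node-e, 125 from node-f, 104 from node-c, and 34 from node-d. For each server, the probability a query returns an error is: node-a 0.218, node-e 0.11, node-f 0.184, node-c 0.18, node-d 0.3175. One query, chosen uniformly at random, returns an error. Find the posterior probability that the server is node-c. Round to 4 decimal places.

By Bayes' rule, posterior ∝ prior × likelihood:
  node-a: 0.422 × 0.218 = 0.091996
  node-e: 0.052 × 0.11 = 0.00572
  node-f: 0.25 × 0.184 = 0.046
  node-c: 0.208 × 0.18 = 0.03744
  node-d: 0.068 × 0.3175 = 0.02159
Normalizing constant = 0.202746.
P(node-c | evidence) = 0.03744 / 0.202746 ≈ 0.1847.

0.1847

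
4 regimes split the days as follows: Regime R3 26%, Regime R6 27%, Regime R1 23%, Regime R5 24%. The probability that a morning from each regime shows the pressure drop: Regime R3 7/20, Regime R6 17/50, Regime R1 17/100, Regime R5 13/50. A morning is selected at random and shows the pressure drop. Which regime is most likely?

Regime R6

Prior × likelihood for each hypothesis:
  Regime R3: 0.26 × 0.35 = 0.091
  Regime R6: 0.27 × 0.34 = 0.0918
  Regime R1: 0.23 × 0.17 = 0.0391
  Regime R5: 0.24 × 0.26 = 0.0624
Normalizing constant = 0.2843.
Largest term belongs to Regime R6, so Regime R6 is most probable.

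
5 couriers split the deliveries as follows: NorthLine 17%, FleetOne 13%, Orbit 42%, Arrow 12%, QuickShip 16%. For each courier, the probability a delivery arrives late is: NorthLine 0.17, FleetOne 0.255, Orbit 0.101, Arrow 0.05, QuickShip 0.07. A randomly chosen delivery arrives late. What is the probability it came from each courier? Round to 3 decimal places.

NorthLine 0.238, FleetOne 0.272, Orbit 0.349, Arrow 0.049, QuickShip 0.092

Prior × likelihood for each hypothesis:
  NorthLine: 0.17 × 0.17 = 0.0289
  FleetOne: 0.13 × 0.255 = 0.03315
  Orbit: 0.42 × 0.101 = 0.04242
  Arrow: 0.12 × 0.05 = 0.006
  QuickShip: 0.16 × 0.07 = 0.0112
Normalizing constant = 0.12167.
P(NorthLine | late) = 0.0289/0.12167 ≈ 0.238
P(FleetOne | late) = 0.03315/0.12167 ≈ 0.272
P(Orbit | late) = 0.04242/0.12167 ≈ 0.349
P(Arrow | late) = 0.006/0.12167 ≈ 0.049
P(QuickShip | late) = 0.0112/0.12167 ≈ 0.092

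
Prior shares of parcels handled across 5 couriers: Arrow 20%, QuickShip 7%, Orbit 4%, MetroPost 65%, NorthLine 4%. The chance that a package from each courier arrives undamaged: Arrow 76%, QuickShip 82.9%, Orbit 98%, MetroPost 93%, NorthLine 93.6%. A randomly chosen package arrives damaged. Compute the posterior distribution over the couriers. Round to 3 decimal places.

Taking complements, P(damaged | each) = Arrow 0.24, QuickShip 0.171, Orbit 0.02, MetroPost 0.07, NorthLine 0.064.
By Bayes' rule, posterior ∝ prior × likelihood:
  Arrow: 0.2 × 0.24 = 0.048
  QuickShip: 0.07 × 0.171 = 0.01197
  Orbit: 0.04 × 0.02 = 0.0008
  MetroPost: 0.65 × 0.07 = 0.0455
  NorthLine: 0.04 × 0.064 = 0.00256
Sum = 0.10883.
P(Arrow | damaged) = 0.048/0.10883 ≈ 0.441
P(QuickShip | damaged) = 0.01197/0.10883 ≈ 0.110
P(Orbit | damaged) = 0.0008/0.10883 ≈ 0.007
P(MetroPost | damaged) = 0.0455/0.10883 ≈ 0.418
P(NorthLine | damaged) = 0.00256/0.10883 ≈ 0.024

Arrow 0.441, QuickShip 0.110, Orbit 0.007, MetroPost 0.418, NorthLine 0.024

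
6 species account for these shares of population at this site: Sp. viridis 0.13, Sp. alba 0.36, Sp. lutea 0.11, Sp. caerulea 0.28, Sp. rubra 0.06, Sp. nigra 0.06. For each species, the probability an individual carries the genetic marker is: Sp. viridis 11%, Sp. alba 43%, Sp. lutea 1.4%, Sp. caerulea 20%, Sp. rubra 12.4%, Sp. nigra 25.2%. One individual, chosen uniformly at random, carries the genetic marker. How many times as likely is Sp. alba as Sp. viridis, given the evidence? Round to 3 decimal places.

10.825

Prior × likelihood for each hypothesis:
  Sp. viridis: 0.13 × 0.11 = 0.0143
  Sp. alba: 0.36 × 0.43 = 0.1548
  Sp. lutea: 0.11 × 0.014 = 0.00154
  Sp. caerulea: 0.28 × 0.2 = 0.056
  Sp. rubra: 0.06 × 0.124 = 0.00744
  Sp. nigra: 0.06 × 0.252 = 0.01512
Normalizing constant = 0.2492.
The ratio is 0.1548 / 0.0143 (the normalizer cancels) = 10.825.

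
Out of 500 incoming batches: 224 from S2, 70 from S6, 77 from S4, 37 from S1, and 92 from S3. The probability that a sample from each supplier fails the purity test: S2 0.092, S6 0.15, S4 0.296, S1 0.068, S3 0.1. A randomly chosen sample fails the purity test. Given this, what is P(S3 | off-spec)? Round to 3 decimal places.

Unnormalized posteriors (prior × likelihood):
  S2: 0.448 × 0.092 = 0.041216
  S6: 0.14 × 0.15 = 0.021
  S4: 0.154 × 0.296 = 0.045584
  S1: 0.074 × 0.068 = 0.005032
  S3: 0.184 × 0.1 = 0.0184
Total = 0.131232.
P(S3 | evidence) = 0.0184 / 0.131232 ≈ 0.140.

0.140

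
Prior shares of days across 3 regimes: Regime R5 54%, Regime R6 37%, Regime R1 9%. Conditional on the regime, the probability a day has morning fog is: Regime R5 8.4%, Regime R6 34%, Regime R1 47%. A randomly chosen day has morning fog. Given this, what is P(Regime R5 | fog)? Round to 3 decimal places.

Prior × likelihood for each hypothesis:
  Regime R5: 0.54 × 0.084 = 0.04536
  Regime R6: 0.37 × 0.34 = 0.1258
  Regime R1: 0.09 × 0.47 = 0.0423
Normalizing constant = 0.21346.
P(Regime R5 | evidence) = 0.04536 / 0.21346 ≈ 0.212.

0.212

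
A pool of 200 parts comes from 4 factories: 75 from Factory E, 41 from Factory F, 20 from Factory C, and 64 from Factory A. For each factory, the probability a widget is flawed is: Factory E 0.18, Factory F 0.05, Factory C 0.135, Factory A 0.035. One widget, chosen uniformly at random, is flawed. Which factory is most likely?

Factory E

By Bayes' rule, posterior ∝ prior × likelihood:
  Factory E: 0.375 × 0.18 = 0.0675
  Factory F: 0.205 × 0.05 = 0.01025
  Factory C: 0.1 × 0.135 = 0.0135
  Factory A: 0.32 × 0.035 = 0.0112
Normalizing constant = 0.10245.
Largest term belongs to Factory E, so Factory E is most probable.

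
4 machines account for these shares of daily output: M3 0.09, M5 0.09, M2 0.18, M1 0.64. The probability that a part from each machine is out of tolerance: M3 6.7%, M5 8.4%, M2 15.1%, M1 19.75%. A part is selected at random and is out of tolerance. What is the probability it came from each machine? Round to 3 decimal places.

M3 0.036, M5 0.045, M2 0.163, M1 0.756

Compute prior × likelihood for every hypothesis:
  M3: 0.09 × 0.067 = 0.00603
  M5: 0.09 × 0.084 = 0.00756
  M2: 0.18 × 0.151 = 0.02718
  M1: 0.64 × 0.1975 = 0.1264
Normalizing constant = 0.16717.
P(M3 | oversize) = 0.00603/0.16717 ≈ 0.036
P(M5 | oversize) = 0.00756/0.16717 ≈ 0.045
P(M2 | oversize) = 0.02718/0.16717 ≈ 0.163
P(M1 | oversize) = 0.1264/0.16717 ≈ 0.756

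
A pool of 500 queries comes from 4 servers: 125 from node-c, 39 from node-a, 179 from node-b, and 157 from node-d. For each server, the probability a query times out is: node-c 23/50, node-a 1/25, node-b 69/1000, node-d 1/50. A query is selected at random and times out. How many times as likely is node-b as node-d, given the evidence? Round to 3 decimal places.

Unnormalized posteriors (prior × likelihood):
  node-c: 0.25 × 0.46 = 0.115
  node-a: 0.078 × 0.04 = 0.00312
  node-b: 0.358 × 0.069 = 0.024702
  node-d: 0.314 × 0.02 = 0.00628
Normalizing constant = 0.149102.
The ratio is 0.024702 / 0.00628 (the normalizer cancels) = 3.933.

3.933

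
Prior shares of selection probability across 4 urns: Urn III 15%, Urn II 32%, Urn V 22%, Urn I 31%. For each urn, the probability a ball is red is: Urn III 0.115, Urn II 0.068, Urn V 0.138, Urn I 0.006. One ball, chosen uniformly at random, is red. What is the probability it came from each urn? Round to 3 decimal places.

Urn III 0.242, Urn II 0.305, Urn V 0.426, Urn I 0.026

By Bayes' rule, posterior ∝ prior × likelihood:
  Urn III: 0.15 × 0.115 = 0.01725
  Urn II: 0.32 × 0.068 = 0.02176
  Urn V: 0.22 × 0.138 = 0.03036
  Urn I: 0.31 × 0.006 = 0.00186
Sum = 0.07123.
P(Urn III | red) = 0.01725/0.07123 ≈ 0.242
P(Urn II | red) = 0.02176/0.07123 ≈ 0.305
P(Urn V | red) = 0.03036/0.07123 ≈ 0.426
P(Urn I | red) = 0.00186/0.07123 ≈ 0.026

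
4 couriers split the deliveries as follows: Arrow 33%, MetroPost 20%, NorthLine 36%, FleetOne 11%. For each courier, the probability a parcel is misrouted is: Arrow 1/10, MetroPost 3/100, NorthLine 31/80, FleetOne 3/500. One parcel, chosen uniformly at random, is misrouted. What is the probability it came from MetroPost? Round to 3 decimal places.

0.033

Unnormalized posteriors (prior × likelihood):
  Arrow: 0.33 × 0.1 = 0.033
  MetroPost: 0.2 × 0.03 = 0.006
  NorthLine: 0.36 × 0.3875 = 0.1395
  FleetOne: 0.11 × 0.006 = 0.00066
Sum = 0.17916.
P(MetroPost | evidence) = 0.006 / 0.17916 ≈ 0.033.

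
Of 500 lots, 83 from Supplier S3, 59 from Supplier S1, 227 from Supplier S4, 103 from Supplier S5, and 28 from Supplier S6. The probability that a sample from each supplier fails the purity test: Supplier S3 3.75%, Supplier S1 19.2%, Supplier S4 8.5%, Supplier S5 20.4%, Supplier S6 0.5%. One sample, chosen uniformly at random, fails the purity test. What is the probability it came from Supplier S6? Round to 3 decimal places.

Unnormalized posteriors (prior × likelihood):
  Supplier S3: 0.166 × 0.0375 = 0.006225
  Supplier S1: 0.118 × 0.192 = 0.022656
  Supplier S4: 0.454 × 0.085 = 0.03859
  Supplier S5: 0.206 × 0.204 = 0.042024
  Supplier S6: 0.056 × 0.005 = 0.00028
Total = 0.109775.
P(Supplier S6 | evidence) = 0.00028 / 0.109775 ≈ 0.003.

0.003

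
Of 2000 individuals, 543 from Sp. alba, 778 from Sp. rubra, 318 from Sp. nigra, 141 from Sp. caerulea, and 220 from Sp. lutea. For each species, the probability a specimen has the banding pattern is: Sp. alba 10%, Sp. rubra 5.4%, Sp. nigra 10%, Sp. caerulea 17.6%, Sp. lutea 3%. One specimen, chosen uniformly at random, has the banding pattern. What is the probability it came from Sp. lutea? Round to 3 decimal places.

0.041

Prior × likelihood for each hypothesis:
  Sp. alba: 0.2715 × 0.1 = 0.02715
  Sp. rubra: 0.389 × 0.054 = 0.021006
  Sp. nigra: 0.159 × 0.1 = 0.0159
  Sp. caerulea: 0.0705 × 0.176 = 0.012408
  Sp. lutea: 0.11 × 0.03 = 0.0033
Sum = 0.079764.
P(Sp. lutea | evidence) = 0.0033 / 0.079764 ≈ 0.041.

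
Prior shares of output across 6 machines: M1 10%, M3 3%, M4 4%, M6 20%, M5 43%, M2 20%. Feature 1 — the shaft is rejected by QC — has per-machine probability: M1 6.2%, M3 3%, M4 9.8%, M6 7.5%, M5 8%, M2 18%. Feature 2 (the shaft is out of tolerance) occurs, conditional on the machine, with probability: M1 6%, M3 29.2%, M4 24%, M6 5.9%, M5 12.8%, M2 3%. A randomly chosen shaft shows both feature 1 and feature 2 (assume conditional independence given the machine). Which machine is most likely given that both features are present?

M5

Compute prior × likelihood for every hypothesis:
  M1: 0.1 × 0.062 × 0.06 = 0.000372
  M3: 0.03 × 0.03 × 0.292 = 0.0002628
  M4: 0.04 × 0.098 × 0.24 = 0.0009408
  M6: 0.2 × 0.075 × 0.059 = 0.000885
  M5: 0.43 × 0.08 × 0.128 = 0.0044032
  M2: 0.2 × 0.18 × 0.03 = 0.00108
Normalizing constant = 0.0079438.
Largest term belongs to M5, so M5 is most probable.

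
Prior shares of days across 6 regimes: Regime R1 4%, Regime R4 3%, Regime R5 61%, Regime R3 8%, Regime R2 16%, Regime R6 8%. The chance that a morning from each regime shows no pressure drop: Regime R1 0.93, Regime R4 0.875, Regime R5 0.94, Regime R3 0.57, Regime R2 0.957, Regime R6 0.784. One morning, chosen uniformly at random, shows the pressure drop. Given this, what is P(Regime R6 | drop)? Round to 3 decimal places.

Taking complements, P(drop | each) = Regime R1 0.07, Regime R4 0.125, Regime R5 0.06, Regime R3 0.43, Regime R2 0.043, Regime R6 0.216.
Unnormalized posteriors (prior × likelihood):
  Regime R1: 0.04 × 0.07 = 0.0028
  Regime R4: 0.03 × 0.125 = 0.00375
  Regime R5: 0.61 × 0.06 = 0.0366
  Regime R3: 0.08 × 0.43 = 0.0344
  Regime R2: 0.16 × 0.043 = 0.00688
  Regime R6: 0.08 × 0.216 = 0.01728
Total = 0.10171.
P(Regime R6 | evidence) = 0.01728 / 0.10171 ≈ 0.170.

0.170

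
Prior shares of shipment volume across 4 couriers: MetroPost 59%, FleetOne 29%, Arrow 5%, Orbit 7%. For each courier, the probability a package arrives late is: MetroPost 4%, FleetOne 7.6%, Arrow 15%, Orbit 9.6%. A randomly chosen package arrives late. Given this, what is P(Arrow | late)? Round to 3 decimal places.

0.125

Prior × likelihood for each hypothesis:
  MetroPost: 0.59 × 0.04 = 0.0236
  FleetOne: 0.29 × 0.076 = 0.02204
  Arrow: 0.05 × 0.15 = 0.0075
  Orbit: 0.07 × 0.096 = 0.00672
Sum = 0.05986.
P(Arrow | evidence) = 0.0075 / 0.05986 ≈ 0.125.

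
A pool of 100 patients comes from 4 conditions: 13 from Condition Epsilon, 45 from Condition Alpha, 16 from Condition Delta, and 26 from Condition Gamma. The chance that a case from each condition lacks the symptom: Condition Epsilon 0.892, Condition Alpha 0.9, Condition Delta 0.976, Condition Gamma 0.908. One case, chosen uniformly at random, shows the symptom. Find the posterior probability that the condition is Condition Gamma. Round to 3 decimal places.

0.276

Taking complements, P(symptomatic | each) = Condition Epsilon 0.108, Condition Alpha 0.1, Condition Delta 0.024, Condition Gamma 0.092.
Prior × likelihood for each hypothesis:
  Condition Epsilon: 0.13 × 0.108 = 0.01404
  Condition Alpha: 0.45 × 0.1 = 0.045
  Condition Delta: 0.16 × 0.024 = 0.00384
  Condition Gamma: 0.26 × 0.092 = 0.02392
Normalizing constant = 0.0868.
P(Condition Gamma | evidence) = 0.02392 / 0.0868 ≈ 0.276.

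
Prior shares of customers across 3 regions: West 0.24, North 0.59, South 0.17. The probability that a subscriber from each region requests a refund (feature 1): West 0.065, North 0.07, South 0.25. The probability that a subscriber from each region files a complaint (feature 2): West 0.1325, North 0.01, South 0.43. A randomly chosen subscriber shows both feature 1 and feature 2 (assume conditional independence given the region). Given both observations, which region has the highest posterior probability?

South

By Bayes' rule, posterior ∝ prior × likelihood:
  West: 0.24 × 0.065 × 0.1325 = 0.002067
  North: 0.59 × 0.07 × 0.01 = 0.000413
  South: 0.17 × 0.25 × 0.43 = 0.018275
Sum = 0.020755.
Largest term belongs to South, so South is most probable.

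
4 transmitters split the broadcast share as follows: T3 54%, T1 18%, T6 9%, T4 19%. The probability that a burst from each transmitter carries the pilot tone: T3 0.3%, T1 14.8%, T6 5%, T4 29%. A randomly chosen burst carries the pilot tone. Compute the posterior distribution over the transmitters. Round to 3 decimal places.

Compute prior × likelihood for every hypothesis:
  T3: 0.54 × 0.003 = 0.00162
  T1: 0.18 × 0.148 = 0.02664
  T6: 0.09 × 0.05 = 0.0045
  T4: 0.19 × 0.29 = 0.0551
Normalizing constant = 0.08786.
P(T3 | pilot) = 0.00162/0.08786 ≈ 0.018
P(T1 | pilot) = 0.02664/0.08786 ≈ 0.303
P(T6 | pilot) = 0.0045/0.08786 ≈ 0.051
P(T4 | pilot) = 0.0551/0.08786 ≈ 0.627

T3 0.018, T1 0.303, T6 0.051, T4 0.627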